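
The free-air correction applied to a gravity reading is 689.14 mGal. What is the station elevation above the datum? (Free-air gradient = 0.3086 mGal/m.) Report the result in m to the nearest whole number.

2233

h = 689.14 / 0.3086 = 2233.12 m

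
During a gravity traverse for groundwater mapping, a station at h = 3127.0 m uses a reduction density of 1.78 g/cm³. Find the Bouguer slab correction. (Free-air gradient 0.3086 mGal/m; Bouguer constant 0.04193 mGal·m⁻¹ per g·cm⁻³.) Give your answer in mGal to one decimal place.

233.4

Bouguer slab correction = 0.04193 × 1.78 × 3127.0 = 233.4 mGal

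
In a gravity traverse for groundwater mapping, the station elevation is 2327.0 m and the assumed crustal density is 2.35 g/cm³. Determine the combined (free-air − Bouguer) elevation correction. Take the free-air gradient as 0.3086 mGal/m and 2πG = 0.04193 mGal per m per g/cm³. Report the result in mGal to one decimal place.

488.8

Combined gradient = 0.3086 − 0.04193 × 2.35 = 0.2100645 mGal/m
Combined elevation correction = 0.2100645 × 2327.0 = 488.8 mGal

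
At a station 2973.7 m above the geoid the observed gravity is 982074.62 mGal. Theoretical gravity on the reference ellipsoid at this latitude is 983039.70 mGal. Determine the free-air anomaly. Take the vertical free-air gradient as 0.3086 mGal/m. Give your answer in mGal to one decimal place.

-47.4

Free-air correction = 0.3086 × 2973.7 = 917.68 mGal
Free-air anomaly = 982074.62 − 983039.70 + (917.68) = -47.40 mGal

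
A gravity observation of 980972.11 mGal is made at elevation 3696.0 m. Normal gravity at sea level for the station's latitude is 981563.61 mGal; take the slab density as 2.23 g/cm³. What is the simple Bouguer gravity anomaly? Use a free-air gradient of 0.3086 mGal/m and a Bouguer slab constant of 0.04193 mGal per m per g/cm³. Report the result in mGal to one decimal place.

Free-air correction = 0.3086 × 3696.0 = 1140.59 mGal
Free-air anomaly = 980972.11 − 981563.61 + (1140.59) = 549.09 mGal
Bouguer slab correction = 0.04193 × 2.23 × 3696.0 = 345.59 mGal
Simple Bouguer anomaly = 549.09 − (345.59) = 203.50 mGal

203.5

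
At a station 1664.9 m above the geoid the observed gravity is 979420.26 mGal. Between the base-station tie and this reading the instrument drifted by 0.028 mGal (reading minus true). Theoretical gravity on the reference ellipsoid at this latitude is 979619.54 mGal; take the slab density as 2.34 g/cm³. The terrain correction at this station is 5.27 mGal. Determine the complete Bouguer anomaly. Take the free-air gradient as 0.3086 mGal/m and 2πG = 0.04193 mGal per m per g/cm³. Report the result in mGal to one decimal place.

156.4

Drift-corrected reading = 979420.26 − (0.028) = 979420.232 mGal
Free-air correction = 0.3086 × 1664.9 = 513.79 mGal
Free-air anomaly = 979420.232 − 979619.54 + (513.79) = 314.482 mGal
Bouguer slab correction = 0.04193 × 2.34 × 1664.9 = 163.35 mGal
Simple Bouguer anomaly = 314.482 − (163.35) = 151.132 mGal
Complete Bouguer anomaly = 151.132 + 5.27 = 156.402 mGal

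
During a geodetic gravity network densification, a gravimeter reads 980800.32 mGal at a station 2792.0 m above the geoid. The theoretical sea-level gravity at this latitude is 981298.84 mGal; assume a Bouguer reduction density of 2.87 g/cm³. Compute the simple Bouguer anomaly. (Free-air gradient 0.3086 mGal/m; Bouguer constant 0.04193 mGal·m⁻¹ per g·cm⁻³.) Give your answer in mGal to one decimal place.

Free-air correction = 0.3086 × 2792.0 = 861.61 mGal
Free-air anomaly = 980800.32 − 981298.84 + (861.61) = 363.09 mGal
Bouguer slab correction = 0.04193 × 2.87 × 2792.0 = 335.99 mGal
Simple Bouguer anomaly = 363.09 − (335.99) = 27.10 mGal

27.1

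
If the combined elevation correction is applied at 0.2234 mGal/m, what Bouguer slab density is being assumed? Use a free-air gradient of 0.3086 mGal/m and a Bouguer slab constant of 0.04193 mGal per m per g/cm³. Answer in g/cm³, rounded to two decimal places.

0.2234 = 0.3086 − 0.04193 × ρ
ρ = (0.3086 − 0.2234) / 0.04193 = 2.03 g/cm³

2.03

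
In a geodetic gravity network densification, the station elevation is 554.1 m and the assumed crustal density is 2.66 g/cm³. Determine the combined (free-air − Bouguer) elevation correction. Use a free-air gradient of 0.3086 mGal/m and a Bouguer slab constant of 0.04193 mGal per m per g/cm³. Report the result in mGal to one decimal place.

109.2

Combined gradient = 0.3086 − 0.04193 × 2.66 = 0.1970662 mGal/m
Combined elevation correction = 0.1970662 × 554.1 = 109.2 mGal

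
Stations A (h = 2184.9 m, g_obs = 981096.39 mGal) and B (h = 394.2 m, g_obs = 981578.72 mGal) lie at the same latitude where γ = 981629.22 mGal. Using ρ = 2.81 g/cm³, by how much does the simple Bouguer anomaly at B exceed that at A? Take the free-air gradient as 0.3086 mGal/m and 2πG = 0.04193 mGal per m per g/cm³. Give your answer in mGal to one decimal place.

Δg_SB(A) = 981096.39 − 981629.22 + 0.3086×2184.9 − 0.04193×2.81×2184.9 = -116.00 mGal
Δg_SB(B) = 981578.72 − 981629.22 + 0.3086×394.2 − 0.04193×2.81×394.2 = 24.70 mGal
Difference = 24.70 − (-116.00) = 140.70 mGal

140.7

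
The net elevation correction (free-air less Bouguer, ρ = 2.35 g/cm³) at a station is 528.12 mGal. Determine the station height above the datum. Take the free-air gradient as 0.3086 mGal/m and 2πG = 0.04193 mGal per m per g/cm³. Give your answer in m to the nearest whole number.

2514

Combined gradient = 0.3086 − 0.04193 × 2.35 = 0.2100645 mGal/m
h = 528.12 / 0.2100645 = 2514.08 m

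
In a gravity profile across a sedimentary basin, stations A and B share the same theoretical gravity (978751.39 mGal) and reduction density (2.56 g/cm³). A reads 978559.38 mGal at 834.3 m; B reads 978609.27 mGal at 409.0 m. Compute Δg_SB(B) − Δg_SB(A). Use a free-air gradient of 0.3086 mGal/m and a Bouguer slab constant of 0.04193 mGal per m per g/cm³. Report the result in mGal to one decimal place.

-35.7

Δg_SB(A) = 978559.38 − 978751.39 + 0.3086×834.3 − 0.04193×2.56×834.3 = -24.10 mGal
Δg_SB(B) = 978609.27 − 978751.39 + 0.3086×409.0 − 0.04193×2.56×409.0 = -59.80 mGal
Difference = -59.80 − (-24.10) = -35.70 mGal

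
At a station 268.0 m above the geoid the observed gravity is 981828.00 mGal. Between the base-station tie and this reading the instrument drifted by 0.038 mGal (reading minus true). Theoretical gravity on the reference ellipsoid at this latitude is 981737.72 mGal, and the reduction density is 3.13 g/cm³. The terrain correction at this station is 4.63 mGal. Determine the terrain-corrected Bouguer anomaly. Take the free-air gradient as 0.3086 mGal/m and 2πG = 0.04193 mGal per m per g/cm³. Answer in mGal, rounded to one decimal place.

Drift-corrected reading = 981828.00 − (0.038) = 981827.962 mGal
Free-air correction = 0.3086 × 268.0 = 82.70 mGal
Free-air anomaly = 981827.962 − 981737.72 + (82.70) = 172.942 mGal
Bouguer slab correction = 0.04193 × 3.13 × 268.0 = 35.17 mGal
Simple Bouguer anomaly = 172.942 − (35.17) = 137.772 mGal
Complete Bouguer anomaly = 137.772 + 4.63 = 142.402 mGal

142.4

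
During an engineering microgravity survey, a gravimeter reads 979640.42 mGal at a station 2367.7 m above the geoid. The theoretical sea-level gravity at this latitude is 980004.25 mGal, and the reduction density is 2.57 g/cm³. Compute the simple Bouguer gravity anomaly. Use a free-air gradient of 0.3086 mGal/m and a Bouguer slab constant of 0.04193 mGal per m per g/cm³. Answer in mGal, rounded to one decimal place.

111.7

Free-air correction = 0.3086 × 2367.7 = 730.67 mGal
Free-air anomaly = 979640.42 − 980004.25 + (730.67) = 366.84 mGal
Bouguer slab correction = 0.04193 × 2.57 × 2367.7 = 255.14 mGal
Simple Bouguer anomaly = 366.84 − (255.14) = 111.70 mGal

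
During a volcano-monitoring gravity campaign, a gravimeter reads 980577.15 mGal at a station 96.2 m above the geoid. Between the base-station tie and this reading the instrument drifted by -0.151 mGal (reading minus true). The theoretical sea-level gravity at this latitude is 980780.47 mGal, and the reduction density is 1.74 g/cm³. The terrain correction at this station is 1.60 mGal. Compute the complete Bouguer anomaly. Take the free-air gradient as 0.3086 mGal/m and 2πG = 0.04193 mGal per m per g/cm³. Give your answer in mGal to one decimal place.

Drift-corrected reading = 980577.15 − (-0.151) = 980577.301 mGal
Free-air correction = 0.3086 × 96.2 = 29.69 mGal
Free-air anomaly = 980577.301 − 980780.47 + (29.69) = -173.479 mGal
Bouguer slab correction = 0.04193 × 1.74 × 96.2 = 7.02 mGal
Simple Bouguer anomaly = -173.479 − (7.02) = -180.499 mGal
Complete Bouguer anomaly = -180.499 + 1.60 = -178.899 mGal

-178.9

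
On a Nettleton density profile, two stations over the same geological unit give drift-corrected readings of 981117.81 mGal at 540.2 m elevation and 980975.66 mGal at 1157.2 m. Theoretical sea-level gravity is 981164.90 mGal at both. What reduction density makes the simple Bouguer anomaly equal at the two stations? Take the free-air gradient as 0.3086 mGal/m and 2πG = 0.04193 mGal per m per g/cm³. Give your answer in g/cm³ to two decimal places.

Δg_obs = 980975.66 − 981117.81 = -142.15 mGal over Δh = 1157.2 − 540.2 = 617.0 m
Equal Bouguer anomalies ⇒ Δg_obs + (0.3086 − 0.04193ρ)·Δh = 0
0.3086 − 0.04193ρ = −Δg_obs/Δh = 0.23039
ρ = (0.3086 − 0.23039) / 0.04193 = 1.87 g/cm³

1.87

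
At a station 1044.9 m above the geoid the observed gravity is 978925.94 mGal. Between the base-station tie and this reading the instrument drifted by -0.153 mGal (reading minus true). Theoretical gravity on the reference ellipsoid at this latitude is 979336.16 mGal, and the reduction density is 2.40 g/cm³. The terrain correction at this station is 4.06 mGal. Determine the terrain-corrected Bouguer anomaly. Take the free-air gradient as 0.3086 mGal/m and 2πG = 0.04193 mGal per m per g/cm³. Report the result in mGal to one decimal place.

Drift-corrected reading = 978925.94 − (-0.153) = 978926.093 mGal
Free-air correction = 0.3086 × 1044.9 = 322.46 mGal
Free-air anomaly = 978926.093 − 979336.16 + (322.46) = -87.607 mGal
Bouguer slab correction = 0.04193 × 2.40 × 1044.9 = 105.15 mGal
Simple Bouguer anomaly = -87.607 − (105.15) = -192.757 mGal
Complete Bouguer anomaly = -192.757 + 4.06 = -188.697 mGal

-188.7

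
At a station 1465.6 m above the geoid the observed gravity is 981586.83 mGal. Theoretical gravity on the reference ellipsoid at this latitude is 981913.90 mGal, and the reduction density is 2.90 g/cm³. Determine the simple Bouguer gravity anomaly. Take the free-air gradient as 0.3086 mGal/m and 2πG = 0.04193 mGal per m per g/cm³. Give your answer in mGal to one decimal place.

-53.0

Free-air correction = 0.3086 × 1465.6 = 452.28 mGal
Free-air anomaly = 981586.83 − 981913.90 + (452.28) = 125.21 mGal
Bouguer slab correction = 0.04193 × 2.90 × 1465.6 = 178.21 mGal
Simple Bouguer anomaly = 125.21 − (178.21) = -53.00 mGal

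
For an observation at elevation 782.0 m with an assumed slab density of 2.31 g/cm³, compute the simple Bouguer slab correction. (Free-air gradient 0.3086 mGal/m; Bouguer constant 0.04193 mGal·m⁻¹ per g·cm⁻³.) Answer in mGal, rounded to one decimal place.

75.7

Bouguer slab correction = 0.04193 × 2.31 × 782.0 = 75.7 mGal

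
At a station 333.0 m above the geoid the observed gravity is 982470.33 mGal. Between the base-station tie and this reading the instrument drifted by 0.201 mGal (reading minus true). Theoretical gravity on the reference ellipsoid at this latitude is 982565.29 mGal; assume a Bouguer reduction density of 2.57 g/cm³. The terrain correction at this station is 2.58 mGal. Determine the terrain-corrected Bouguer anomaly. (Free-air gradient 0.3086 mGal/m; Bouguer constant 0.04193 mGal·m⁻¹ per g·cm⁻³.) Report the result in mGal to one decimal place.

Drift-corrected reading = 982470.33 − (0.201) = 982470.129 mGal
Free-air correction = 0.3086 × 333.0 = 102.76 mGal
Free-air anomaly = 982470.129 − 982565.29 + (102.76) = 7.599 mGal
Bouguer slab correction = 0.04193 × 2.57 × 333.0 = 35.88 mGal
Simple Bouguer anomaly = 7.599 − (35.88) = -28.281 mGal
Complete Bouguer anomaly = -28.281 + 2.58 = -25.701 mGal

-25.7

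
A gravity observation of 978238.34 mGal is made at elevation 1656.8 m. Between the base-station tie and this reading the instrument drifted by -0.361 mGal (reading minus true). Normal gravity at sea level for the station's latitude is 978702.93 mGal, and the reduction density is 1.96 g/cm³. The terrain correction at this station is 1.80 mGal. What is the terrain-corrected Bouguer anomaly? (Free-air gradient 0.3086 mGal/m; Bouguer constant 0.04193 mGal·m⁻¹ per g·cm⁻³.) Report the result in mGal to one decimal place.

-87.3

Drift-corrected reading = 978238.34 − (-0.361) = 978238.701 mGal
Free-air correction = 0.3086 × 1656.8 = 511.29 mGal
Free-air anomaly = 978238.701 − 978702.93 + (511.29) = 47.061 mGal
Bouguer slab correction = 0.04193 × 1.96 × 1656.8 = 136.16 mGal
Simple Bouguer anomaly = 47.061 − (136.16) = -89.099 mGal
Complete Bouguer anomaly = -89.099 + 1.80 = -87.299 mGal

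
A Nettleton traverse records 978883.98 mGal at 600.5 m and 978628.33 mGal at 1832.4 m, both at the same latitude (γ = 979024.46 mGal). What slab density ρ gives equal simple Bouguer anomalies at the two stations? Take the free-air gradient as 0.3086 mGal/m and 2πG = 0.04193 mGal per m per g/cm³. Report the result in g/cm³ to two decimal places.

2.41

Δg_obs = 978628.33 − 978883.98 = -255.65 mGal over Δh = 1832.4 − 600.5 = 1231.9 m
Equal Bouguer anomalies ⇒ Δg_obs + (0.3086 − 0.04193ρ)·Δh = 0
0.3086 − 0.04193ρ = −Δg_obs/Δh = 0.20752
ρ = (0.3086 − 0.20752) / 0.04193 = 2.41 g/cm³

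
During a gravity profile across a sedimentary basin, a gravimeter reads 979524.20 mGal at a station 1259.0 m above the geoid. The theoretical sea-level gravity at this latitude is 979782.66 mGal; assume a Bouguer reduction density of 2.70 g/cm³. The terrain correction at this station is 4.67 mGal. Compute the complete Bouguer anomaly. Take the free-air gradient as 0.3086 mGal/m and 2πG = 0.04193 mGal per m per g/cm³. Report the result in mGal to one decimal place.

Free-air correction = 0.3086 × 1259.0 = 388.53 mGal
Free-air anomaly = 979524.20 − 979782.66 + (388.53) = 130.07 mGal
Bouguer slab correction = 0.04193 × 2.70 × 1259.0 = 142.53 mGal
Simple Bouguer anomaly = 130.07 − (142.53) = -12.46 mGal
Complete Bouguer anomaly = -12.46 + 4.67 = -7.79 mGal

-7.8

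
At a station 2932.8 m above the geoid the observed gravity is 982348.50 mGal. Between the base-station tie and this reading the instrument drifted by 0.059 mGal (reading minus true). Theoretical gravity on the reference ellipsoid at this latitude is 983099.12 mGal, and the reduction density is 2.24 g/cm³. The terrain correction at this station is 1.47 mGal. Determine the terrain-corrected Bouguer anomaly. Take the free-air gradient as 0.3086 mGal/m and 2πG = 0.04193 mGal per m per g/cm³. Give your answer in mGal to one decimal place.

-119.6

Drift-corrected reading = 982348.50 − (0.059) = 982348.441 mGal
Free-air correction = 0.3086 × 2932.8 = 905.06 mGal
Free-air anomaly = 982348.441 − 983099.12 + (905.06) = 154.381 mGal
Bouguer slab correction = 0.04193 × 2.24 × 2932.8 = 275.46 mGal
Simple Bouguer anomaly = 154.381 − (275.46) = -121.079 mGal
Complete Bouguer anomaly = -121.079 + 1.47 = -119.609 mGal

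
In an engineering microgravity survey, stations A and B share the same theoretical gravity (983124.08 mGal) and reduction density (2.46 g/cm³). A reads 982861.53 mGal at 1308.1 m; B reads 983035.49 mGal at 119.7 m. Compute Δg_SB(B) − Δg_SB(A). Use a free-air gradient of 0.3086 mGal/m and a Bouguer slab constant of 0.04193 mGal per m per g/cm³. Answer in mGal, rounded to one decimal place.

Δg_SB(A) = 982861.53 − 983124.08 + 0.3086×1308.1 − 0.04193×2.46×1308.1 = 6.20 mGal
Δg_SB(B) = 983035.49 − 983124.08 + 0.3086×119.7 − 0.04193×2.46×119.7 = -64.00 mGal
Difference = -64.00 − (6.20) = -70.20 mGal

-70.2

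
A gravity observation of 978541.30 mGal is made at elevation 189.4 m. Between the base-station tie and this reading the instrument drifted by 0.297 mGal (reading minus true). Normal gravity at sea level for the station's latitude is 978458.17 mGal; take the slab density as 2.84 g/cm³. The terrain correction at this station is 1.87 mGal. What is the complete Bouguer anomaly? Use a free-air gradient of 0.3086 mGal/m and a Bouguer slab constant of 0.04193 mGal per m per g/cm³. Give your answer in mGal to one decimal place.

Drift-corrected reading = 978541.30 − (0.297) = 978541.003 mGal
Free-air correction = 0.3086 × 189.4 = 58.45 mGal
Free-air anomaly = 978541.003 − 978458.17 + (58.45) = 141.283 mGal
Bouguer slab correction = 0.04193 × 2.84 × 189.4 = 22.55 mGal
Simple Bouguer anomaly = 141.283 − (22.55) = 118.733 mGal
Complete Bouguer anomaly = 118.733 + 1.87 = 120.603 mGal

120.6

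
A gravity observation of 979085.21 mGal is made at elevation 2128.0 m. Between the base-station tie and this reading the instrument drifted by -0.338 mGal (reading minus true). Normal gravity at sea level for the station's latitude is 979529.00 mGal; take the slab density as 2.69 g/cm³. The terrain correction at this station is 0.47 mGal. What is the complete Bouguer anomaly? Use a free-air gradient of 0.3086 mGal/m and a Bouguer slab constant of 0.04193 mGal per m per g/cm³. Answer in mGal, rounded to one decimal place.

Drift-corrected reading = 979085.21 − (-0.338) = 979085.548 mGal
Free-air correction = 0.3086 × 2128.0 = 656.70 mGal
Free-air anomaly = 979085.548 − 979529.00 + (656.70) = 213.248 mGal
Bouguer slab correction = 0.04193 × 2.69 × 2128.0 = 240.02 mGal
Simple Bouguer anomaly = 213.248 − (240.02) = -26.772 mGal
Complete Bouguer anomaly = -26.772 + 0.47 = -26.302 mGal

-26.3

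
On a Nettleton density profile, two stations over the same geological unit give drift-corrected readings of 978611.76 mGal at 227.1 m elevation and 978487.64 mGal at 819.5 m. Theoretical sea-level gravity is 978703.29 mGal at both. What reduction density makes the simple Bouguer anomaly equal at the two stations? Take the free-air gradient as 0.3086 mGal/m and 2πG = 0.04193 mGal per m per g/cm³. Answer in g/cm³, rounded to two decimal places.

2.36

Δg_obs = 978487.64 − 978611.76 = -124.12 mGal over Δh = 819.5 − 227.1 = 592.4 m
Equal Bouguer anomalies ⇒ Δg_obs + (0.3086 − 0.04193ρ)·Δh = 0
0.3086 − 0.04193ρ = −Δg_obs/Δh = 0.20952
ρ = (0.3086 − 0.20952) / 0.04193 = 2.36 g/cm³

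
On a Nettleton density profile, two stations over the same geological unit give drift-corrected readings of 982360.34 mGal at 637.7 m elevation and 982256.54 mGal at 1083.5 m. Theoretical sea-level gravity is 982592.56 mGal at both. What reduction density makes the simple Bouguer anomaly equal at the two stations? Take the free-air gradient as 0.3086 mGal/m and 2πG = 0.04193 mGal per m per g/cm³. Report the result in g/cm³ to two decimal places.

1.81

Δg_obs = 982256.54 − 982360.34 = -103.80 mGal over Δh = 1083.5 − 637.7 = 445.8 m
Equal Bouguer anomalies ⇒ Δg_obs + (0.3086 − 0.04193ρ)·Δh = 0
0.3086 − 0.04193ρ = −Δg_obs/Δh = 0.23284
ρ = (0.3086 − 0.23284) / 0.04193 = 1.81 g/cm³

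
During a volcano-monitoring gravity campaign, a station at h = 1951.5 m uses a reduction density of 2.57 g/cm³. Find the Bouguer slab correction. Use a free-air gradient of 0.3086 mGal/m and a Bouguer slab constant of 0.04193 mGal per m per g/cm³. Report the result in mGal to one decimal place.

210.3

Bouguer slab correction = 0.04193 × 2.57 × 1951.5 = 210.3 mGal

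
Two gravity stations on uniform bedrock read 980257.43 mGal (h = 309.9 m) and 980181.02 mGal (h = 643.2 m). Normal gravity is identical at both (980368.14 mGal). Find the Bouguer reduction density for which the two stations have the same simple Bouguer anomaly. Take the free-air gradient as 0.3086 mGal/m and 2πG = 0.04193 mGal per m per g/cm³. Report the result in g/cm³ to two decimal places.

1.89

Δg_obs = 980181.02 − 980257.43 = -76.41 mGal over Δh = 643.2 − 309.9 = 333.3 m
Equal Bouguer anomalies ⇒ Δg_obs + (0.3086 − 0.04193ρ)·Δh = 0
0.3086 − 0.04193ρ = −Δg_obs/Δh = 0.22925
ρ = (0.3086 − 0.22925) / 0.04193 = 1.89 g/cm³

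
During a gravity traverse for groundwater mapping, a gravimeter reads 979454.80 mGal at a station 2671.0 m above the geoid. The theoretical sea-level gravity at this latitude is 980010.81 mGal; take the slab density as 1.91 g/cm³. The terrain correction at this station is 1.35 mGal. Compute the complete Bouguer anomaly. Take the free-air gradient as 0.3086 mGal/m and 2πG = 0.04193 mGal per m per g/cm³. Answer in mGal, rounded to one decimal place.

55.7

Free-air correction = 0.3086 × 2671.0 = 824.27 mGal
Free-air anomaly = 979454.80 − 980010.81 + (824.27) = 268.26 mGal
Bouguer slab correction = 0.04193 × 1.91 × 2671.0 = 213.91 mGal
Simple Bouguer anomaly = 268.26 − (213.91) = 54.35 mGal
Complete Bouguer anomaly = 54.35 + 1.35 = 55.70 mGal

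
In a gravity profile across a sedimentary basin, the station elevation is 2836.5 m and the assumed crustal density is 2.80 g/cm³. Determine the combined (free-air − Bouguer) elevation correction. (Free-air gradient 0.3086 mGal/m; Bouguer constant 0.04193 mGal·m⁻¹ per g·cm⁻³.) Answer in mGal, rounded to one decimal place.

Combined gradient = 0.3086 − 0.04193 × 2.80 = 0.1911960 mGal/m
Combined elevation correction = 0.1911960 × 2836.5 = 542.3 mGal

542.3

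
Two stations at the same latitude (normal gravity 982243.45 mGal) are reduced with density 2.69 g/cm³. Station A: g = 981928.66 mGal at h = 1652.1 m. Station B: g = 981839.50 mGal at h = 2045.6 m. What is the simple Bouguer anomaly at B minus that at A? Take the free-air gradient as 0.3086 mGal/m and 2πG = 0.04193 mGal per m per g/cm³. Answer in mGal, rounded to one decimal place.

Δg_SB(A) = 981928.66 − 982243.45 + 0.3086×1652.1 − 0.04193×2.69×1652.1 = 8.70 mGal
Δg_SB(B) = 981839.50 − 982243.45 + 0.3086×2045.6 − 0.04193×2.69×2045.6 = -3.40 mGal
Difference = -3.40 − (8.70) = -12.10 mGal

-12.1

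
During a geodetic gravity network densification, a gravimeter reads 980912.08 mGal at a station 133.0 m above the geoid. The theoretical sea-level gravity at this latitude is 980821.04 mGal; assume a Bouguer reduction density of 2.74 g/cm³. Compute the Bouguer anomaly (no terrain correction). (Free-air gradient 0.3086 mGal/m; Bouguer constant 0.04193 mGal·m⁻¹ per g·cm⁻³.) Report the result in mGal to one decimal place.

Free-air correction = 0.3086 × 133.0 = 41.04 mGal
Free-air anomaly = 980912.08 − 980821.04 + (41.04) = 132.08 mGal
Bouguer slab correction = 0.04193 × 2.74 × 133.0 = 15.28 mGal
Simple Bouguer anomaly = 132.08 − (15.28) = 116.80 mGal

116.8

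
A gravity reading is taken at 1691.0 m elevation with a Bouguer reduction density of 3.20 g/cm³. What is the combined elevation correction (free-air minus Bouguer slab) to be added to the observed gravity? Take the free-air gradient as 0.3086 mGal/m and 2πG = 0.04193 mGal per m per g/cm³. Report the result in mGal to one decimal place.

Combined gradient = 0.3086 − 0.04193 × 3.20 = 0.1744240 mGal/m
Combined elevation correction = 0.1744240 × 1691.0 = 295.0 mGal

295.0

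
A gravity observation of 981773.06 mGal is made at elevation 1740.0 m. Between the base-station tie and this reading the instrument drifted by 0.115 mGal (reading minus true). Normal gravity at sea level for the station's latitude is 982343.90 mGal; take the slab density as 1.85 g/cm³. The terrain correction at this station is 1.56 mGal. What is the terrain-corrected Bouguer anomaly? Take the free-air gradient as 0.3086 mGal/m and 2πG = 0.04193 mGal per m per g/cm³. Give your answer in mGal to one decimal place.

-167.4

Drift-corrected reading = 981773.06 − (0.115) = 981772.945 mGal
Free-air correction = 0.3086 × 1740.0 = 536.96 mGal
Free-air anomaly = 981772.945 − 982343.90 + (536.96) = -33.995 mGal
Bouguer slab correction = 0.04193 × 1.85 × 1740.0 = 134.97 mGal
Simple Bouguer anomaly = -33.995 − (134.97) = -168.965 mGal
Complete Bouguer anomaly = -168.965 + 1.56 = -167.405 mGal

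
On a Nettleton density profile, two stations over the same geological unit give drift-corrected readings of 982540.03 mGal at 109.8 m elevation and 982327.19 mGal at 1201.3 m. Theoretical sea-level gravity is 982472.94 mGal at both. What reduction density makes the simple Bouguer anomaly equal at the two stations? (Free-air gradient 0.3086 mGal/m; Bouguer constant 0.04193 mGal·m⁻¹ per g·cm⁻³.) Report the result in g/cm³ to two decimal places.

Δg_obs = 982327.19 − 982540.03 = -212.84 mGal over Δh = 1201.3 − 109.8 = 1091.5 m
Equal Bouguer anomalies ⇒ Δg_obs + (0.3086 − 0.04193ρ)·Δh = 0
0.3086 − 0.04193ρ = −Δg_obs/Δh = 0.19500
ρ = (0.3086 − 0.19500) / 0.04193 = 2.71 g/cm³

2.71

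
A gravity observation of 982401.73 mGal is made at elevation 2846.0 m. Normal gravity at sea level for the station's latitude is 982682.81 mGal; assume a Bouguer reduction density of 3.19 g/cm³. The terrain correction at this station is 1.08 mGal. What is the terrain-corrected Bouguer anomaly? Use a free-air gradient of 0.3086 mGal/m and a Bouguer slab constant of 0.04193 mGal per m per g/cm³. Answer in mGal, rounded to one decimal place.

217.6

Free-air correction = 0.3086 × 2846.0 = 878.28 mGal
Free-air anomaly = 982401.73 − 982682.81 + (878.28) = 597.20 mGal
Bouguer slab correction = 0.04193 × 3.19 × 2846.0 = 380.67 mGal
Simple Bouguer anomaly = 597.20 − (380.67) = 216.53 mGal
Complete Bouguer anomaly = 216.53 + 1.08 = 217.61 mGal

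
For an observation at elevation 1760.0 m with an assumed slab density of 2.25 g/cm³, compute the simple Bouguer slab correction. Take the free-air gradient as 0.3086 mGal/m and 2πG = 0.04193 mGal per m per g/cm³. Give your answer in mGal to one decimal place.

166.0

Bouguer slab correction = 0.04193 × 2.25 × 1760.0 = 166.0 mGal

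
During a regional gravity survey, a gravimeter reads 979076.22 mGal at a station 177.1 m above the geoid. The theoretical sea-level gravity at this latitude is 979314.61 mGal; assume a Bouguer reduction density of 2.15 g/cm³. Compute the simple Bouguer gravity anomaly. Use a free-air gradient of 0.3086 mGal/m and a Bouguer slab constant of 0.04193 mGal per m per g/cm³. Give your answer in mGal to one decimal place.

Free-air correction = 0.3086 × 177.1 = 54.65 mGal
Free-air anomaly = 979076.22 − 979314.61 + (54.65) = -183.74 mGal
Bouguer slab correction = 0.04193 × 2.15 × 177.1 = 15.97 mGal
Simple Bouguer anomaly = -183.74 − (15.97) = -199.71 mGal

-199.7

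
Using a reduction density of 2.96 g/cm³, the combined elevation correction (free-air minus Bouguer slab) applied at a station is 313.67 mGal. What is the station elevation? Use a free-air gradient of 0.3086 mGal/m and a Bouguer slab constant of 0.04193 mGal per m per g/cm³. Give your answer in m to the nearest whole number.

1700

Combined gradient = 0.3086 − 0.04193 × 2.96 = 0.1844872 mGal/m
h = 313.67 / 0.1844872 = 1700.23 m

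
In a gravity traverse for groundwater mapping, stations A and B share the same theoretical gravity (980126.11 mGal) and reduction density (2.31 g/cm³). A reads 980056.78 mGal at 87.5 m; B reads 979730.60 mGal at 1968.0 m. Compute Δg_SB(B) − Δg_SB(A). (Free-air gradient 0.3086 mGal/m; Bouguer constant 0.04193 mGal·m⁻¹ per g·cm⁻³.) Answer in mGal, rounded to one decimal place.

72.0

Δg_SB(A) = 980056.78 − 980126.11 + 0.3086×87.5 − 0.04193×2.31×87.5 = -50.80 mGal
Δg_SB(B) = 979730.60 − 980126.11 + 0.3086×1968.0 − 0.04193×2.31×1968.0 = 21.20 mGal
Difference = 21.20 − (-50.80) = 72.00 mGal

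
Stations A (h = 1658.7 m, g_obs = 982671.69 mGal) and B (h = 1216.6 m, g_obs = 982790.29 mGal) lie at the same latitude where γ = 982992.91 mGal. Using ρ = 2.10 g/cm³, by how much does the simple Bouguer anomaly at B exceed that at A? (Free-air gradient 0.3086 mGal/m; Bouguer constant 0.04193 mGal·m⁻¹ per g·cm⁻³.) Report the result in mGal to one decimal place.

Δg_SB(A) = 982671.69 − 982992.91 + 0.3086×1658.7 − 0.04193×2.10×1658.7 = 44.60 mGal
Δg_SB(B) = 982790.29 − 982992.91 + 0.3086×1216.6 − 0.04193×2.10×1216.6 = 65.70 mGal
Difference = 65.70 − (44.60) = 21.10 mGal

21.1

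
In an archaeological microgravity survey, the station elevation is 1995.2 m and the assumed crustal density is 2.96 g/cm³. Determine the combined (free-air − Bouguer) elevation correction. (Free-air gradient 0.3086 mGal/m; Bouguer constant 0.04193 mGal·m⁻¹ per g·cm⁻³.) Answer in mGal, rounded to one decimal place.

368.1

Combined gradient = 0.3086 − 0.04193 × 2.96 = 0.1844872 mGal/m
Combined elevation correction = 0.1844872 × 1995.2 = 368.1 mGal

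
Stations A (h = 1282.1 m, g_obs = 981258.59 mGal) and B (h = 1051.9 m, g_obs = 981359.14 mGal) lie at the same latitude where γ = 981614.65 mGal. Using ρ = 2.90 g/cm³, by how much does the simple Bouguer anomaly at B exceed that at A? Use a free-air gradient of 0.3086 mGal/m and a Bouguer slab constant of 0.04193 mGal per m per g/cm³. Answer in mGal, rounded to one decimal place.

Δg_SB(A) = 981258.59 − 981614.65 + 0.3086×1282.1 − 0.04193×2.90×1282.1 = -116.30 mGal
Δg_SB(B) = 981359.14 − 981614.65 + 0.3086×1051.9 − 0.04193×2.90×1051.9 = -58.80 mGal
Difference = -58.80 − (-116.30) = 57.50 mGal

57.5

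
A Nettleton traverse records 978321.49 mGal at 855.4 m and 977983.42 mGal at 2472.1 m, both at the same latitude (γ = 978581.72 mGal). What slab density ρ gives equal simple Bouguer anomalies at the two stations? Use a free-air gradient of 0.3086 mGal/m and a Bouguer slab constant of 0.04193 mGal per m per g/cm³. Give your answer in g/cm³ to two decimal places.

2.37

Δg_obs = 977983.42 − 978321.49 = -338.07 mGal over Δh = 2472.1 − 855.4 = 1616.7 m
Equal Bouguer anomalies ⇒ Δg_obs + (0.3086 − 0.04193ρ)·Δh = 0
0.3086 − 0.04193ρ = −Δg_obs/Δh = 0.20911
ρ = (0.3086 − 0.20911) / 0.04193 = 2.37 g/cm³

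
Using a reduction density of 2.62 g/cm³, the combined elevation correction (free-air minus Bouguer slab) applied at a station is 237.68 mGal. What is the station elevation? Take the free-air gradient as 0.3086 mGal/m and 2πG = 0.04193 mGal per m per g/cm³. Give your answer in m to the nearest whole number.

Combined gradient = 0.3086 − 0.04193 × 2.62 = 0.1987434 mGal/m
h = 237.68 / 0.1987434 = 1195.91 m

1196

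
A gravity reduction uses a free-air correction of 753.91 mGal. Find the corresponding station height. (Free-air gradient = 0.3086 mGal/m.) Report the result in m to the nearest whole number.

2443

h = 753.91 / 0.3086 = 2443.00 m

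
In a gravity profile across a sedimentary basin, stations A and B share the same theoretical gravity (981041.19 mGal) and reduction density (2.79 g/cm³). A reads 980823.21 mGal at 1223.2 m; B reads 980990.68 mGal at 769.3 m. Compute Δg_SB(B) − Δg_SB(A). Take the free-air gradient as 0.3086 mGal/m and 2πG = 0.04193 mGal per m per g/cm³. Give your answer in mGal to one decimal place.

Δg_SB(A) = 980823.21 − 981041.19 + 0.3086×1223.2 − 0.04193×2.79×1223.2 = 16.40 mGal
Δg_SB(B) = 980990.68 − 981041.19 + 0.3086×769.3 − 0.04193×2.79×769.3 = 96.90 mGal
Difference = 96.90 − (16.40) = 80.50 mGal

80.5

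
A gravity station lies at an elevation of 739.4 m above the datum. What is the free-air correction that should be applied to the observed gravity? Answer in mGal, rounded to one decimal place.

Free-air correction = 0.3086 × 739.4 = 228.2 mGal

228.2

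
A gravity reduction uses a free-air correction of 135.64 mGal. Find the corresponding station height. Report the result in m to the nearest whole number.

440

h = 135.64 / 0.3086 = 439.53 m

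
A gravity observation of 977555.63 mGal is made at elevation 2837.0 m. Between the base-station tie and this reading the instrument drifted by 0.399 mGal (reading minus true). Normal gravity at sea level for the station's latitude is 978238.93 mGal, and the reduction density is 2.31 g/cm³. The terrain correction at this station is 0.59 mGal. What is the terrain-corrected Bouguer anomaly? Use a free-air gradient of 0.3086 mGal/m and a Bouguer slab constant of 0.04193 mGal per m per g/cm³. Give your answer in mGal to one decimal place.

Drift-corrected reading = 977555.63 − (0.399) = 977555.231 mGal
Free-air correction = 0.3086 × 2837.0 = 875.50 mGal
Free-air anomaly = 977555.231 − 978238.93 + (875.50) = 191.801 mGal
Bouguer slab correction = 0.04193 × 2.31 × 2837.0 = 274.79 mGal
Simple Bouguer anomaly = 191.801 − (274.79) = -82.989 mGal
Complete Bouguer anomaly = -82.989 + 0.59 = -82.399 mGal

-82.4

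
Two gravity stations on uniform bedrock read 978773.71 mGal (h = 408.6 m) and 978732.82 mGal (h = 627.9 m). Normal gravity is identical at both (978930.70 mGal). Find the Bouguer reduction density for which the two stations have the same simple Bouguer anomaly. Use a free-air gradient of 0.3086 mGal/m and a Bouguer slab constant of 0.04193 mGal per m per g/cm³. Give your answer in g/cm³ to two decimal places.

2.91

Δg_obs = 978732.82 − 978773.71 = -40.89 mGal over Δh = 627.9 − 408.6 = 219.3 m
Equal Bouguer anomalies ⇒ Δg_obs + (0.3086 − 0.04193ρ)·Δh = 0
0.3086 − 0.04193ρ = −Δg_obs/Δh = 0.18646
ρ = (0.3086 − 0.18646) / 0.04193 = 2.91 g/cm³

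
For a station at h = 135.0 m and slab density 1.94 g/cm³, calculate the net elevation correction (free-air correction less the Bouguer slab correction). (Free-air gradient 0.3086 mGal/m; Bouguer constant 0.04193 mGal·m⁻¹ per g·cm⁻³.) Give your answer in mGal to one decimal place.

30.7

Combined gradient = 0.3086 − 0.04193 × 1.94 = 0.2272558 mGal/m
Combined elevation correction = 0.2272558 × 135.0 = 30.7 mGal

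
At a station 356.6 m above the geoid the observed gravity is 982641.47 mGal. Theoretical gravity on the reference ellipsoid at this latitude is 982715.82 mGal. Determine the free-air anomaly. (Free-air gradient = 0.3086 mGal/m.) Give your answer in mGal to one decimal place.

35.7

Free-air correction = 0.3086 × 356.6 = 110.05 mGal
Free-air anomaly = 982641.47 − 982715.82 + (110.05) = 35.70 mGal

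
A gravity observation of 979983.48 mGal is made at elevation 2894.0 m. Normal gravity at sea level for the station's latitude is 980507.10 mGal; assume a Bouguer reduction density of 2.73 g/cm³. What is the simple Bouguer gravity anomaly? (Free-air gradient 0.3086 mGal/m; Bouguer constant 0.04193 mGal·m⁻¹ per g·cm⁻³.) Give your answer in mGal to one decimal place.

Free-air correction = 0.3086 × 2894.0 = 893.09 mGal
Free-air anomaly = 979983.48 − 980507.10 + (893.09) = 369.47 mGal
Bouguer slab correction = 0.04193 × 2.73 × 2894.0 = 331.27 mGal
Simple Bouguer anomaly = 369.47 − (331.27) = 38.20 mGal

38.2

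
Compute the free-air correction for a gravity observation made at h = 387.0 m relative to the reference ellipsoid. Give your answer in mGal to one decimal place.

119.4

Free-air correction = 0.3086 × 387.0 = 119.4 mGal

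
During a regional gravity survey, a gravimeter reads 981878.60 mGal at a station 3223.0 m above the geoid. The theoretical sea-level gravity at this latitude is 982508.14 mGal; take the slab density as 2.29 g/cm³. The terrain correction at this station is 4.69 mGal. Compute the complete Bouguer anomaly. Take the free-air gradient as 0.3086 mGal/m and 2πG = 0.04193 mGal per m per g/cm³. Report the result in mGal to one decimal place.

Free-air correction = 0.3086 × 3223.0 = 994.62 mGal
Free-air anomaly = 981878.60 − 982508.14 + (994.62) = 365.08 mGal
Bouguer slab correction = 0.04193 × 2.29 × 3223.0 = 309.47 mGal
Simple Bouguer anomaly = 365.08 − (309.47) = 55.61 mGal
Complete Bouguer anomaly = 55.61 + 4.69 = 60.30 mGal

60.3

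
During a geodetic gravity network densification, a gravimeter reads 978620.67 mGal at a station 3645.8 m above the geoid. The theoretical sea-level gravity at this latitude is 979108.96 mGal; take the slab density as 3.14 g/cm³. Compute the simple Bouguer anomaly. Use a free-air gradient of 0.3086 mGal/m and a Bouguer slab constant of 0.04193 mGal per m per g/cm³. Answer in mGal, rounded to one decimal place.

156.8

Free-air correction = 0.3086 × 3645.8 = 1125.09 mGal
Free-air anomaly = 978620.67 − 979108.96 + (1125.09) = 636.80 mGal
Bouguer slab correction = 0.04193 × 3.14 × 3645.8 = 480.01 mGal
Simple Bouguer anomaly = 636.80 − (480.01) = 156.79 mGal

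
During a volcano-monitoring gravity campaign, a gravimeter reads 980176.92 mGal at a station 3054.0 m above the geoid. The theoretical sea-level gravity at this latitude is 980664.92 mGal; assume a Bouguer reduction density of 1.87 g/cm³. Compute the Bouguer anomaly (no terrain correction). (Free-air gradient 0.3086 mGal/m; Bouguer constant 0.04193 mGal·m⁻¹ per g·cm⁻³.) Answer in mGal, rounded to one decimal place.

215.0

Free-air correction = 0.3086 × 3054.0 = 942.46 mGal
Free-air anomaly = 980176.92 − 980664.92 + (942.46) = 454.46 mGal
Bouguer slab correction = 0.04193 × 1.87 × 3054.0 = 239.46 mGal
Simple Bouguer anomaly = 454.46 − (239.46) = 215.00 mGal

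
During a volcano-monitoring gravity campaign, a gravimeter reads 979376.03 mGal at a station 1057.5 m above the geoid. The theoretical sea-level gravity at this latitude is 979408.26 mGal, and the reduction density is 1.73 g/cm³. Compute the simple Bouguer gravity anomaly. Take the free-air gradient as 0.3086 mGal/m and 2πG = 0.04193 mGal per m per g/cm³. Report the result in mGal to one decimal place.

217.4

Free-air correction = 0.3086 × 1057.5 = 326.34 mGal
Free-air anomaly = 979376.03 − 979408.26 + (326.34) = 294.11 mGal
Bouguer slab correction = 0.04193 × 1.73 × 1057.5 = 76.71 mGal
Simple Bouguer anomaly = 294.11 − (76.71) = 217.40 mGal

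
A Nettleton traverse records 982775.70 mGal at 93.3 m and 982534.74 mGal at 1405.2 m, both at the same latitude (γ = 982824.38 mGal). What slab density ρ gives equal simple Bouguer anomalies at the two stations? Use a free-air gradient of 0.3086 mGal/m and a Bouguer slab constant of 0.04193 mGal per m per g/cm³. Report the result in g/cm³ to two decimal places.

Δg_obs = 982534.74 − 982775.70 = -240.96 mGal over Δh = 1405.2 − 93.3 = 1311.9 m
Equal Bouguer anomalies ⇒ Δg_obs + (0.3086 − 0.04193ρ)·Δh = 0
0.3086 − 0.04193ρ = −Δg_obs/Δh = 0.18367
ρ = (0.3086 − 0.18367) / 0.04193 = 2.98 g/cm³

2.98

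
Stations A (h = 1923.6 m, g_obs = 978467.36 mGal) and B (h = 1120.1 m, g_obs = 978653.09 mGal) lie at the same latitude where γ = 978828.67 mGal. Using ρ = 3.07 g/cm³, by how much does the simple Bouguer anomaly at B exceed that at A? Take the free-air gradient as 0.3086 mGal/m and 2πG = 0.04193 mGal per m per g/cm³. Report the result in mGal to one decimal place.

41.2

Δg_SB(A) = 978467.36 − 978828.67 + 0.3086×1923.6 − 0.04193×3.07×1923.6 = -15.30 mGal
Δg_SB(B) = 978653.09 − 978828.67 + 0.3086×1120.1 − 0.04193×3.07×1120.1 = 25.90 mGal
Difference = 25.90 − (-15.30) = 41.20 mGal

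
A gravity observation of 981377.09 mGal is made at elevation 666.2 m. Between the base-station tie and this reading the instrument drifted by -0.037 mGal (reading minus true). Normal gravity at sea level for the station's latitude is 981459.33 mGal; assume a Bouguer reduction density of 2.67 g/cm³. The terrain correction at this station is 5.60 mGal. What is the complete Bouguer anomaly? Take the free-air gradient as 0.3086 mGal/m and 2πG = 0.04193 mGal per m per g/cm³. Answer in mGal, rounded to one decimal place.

54.4

Drift-corrected reading = 981377.09 − (-0.037) = 981377.127 mGal
Free-air correction = 0.3086 × 666.2 = 205.59 mGal
Free-air anomaly = 981377.127 − 981459.33 + (205.59) = 123.387 mGal
Bouguer slab correction = 0.04193 × 2.67 × 666.2 = 74.58 mGal
Simple Bouguer anomaly = 123.387 − (74.58) = 48.807 mGal
Complete Bouguer anomaly = 48.807 + 5.60 = 54.407 mGal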